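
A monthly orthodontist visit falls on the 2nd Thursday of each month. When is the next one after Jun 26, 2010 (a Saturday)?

Jun 2010 starts on a Tuesday; its first Thursday is the 3rd, so the 2nd Thursday is the 10th — Jun 10, 2010.
That is not after Jun 26, 2010, so look at Jul 2010.
Jul 2010 starts on a Thursday; its first Thursday is the 1st, so the 2nd Thursday is the 8th — Jul 8, 2010.

Jul 8, 2010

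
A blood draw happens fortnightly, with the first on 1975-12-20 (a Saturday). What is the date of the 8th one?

The 8th occurrence is 7 intervals after the first: 7 × 14 = 98 days after 1975-12-20.
December has 31 days — 11 days to the end of December leaves 87.
January has 31 days (56 left).
February has 29 days (27 left).
27 days into March → 1976-03-27.

1976-03-27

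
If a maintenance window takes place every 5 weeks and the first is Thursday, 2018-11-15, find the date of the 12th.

The 12th occurrence is 11 intervals after the first: 11 × 35 = 385 days after 2018-11-15.
November has 30 days — 15 days to the end of November leaves 370.
December has 31 days (339 left).
January has 31 days (308 left).
February has 28 days (280 left).
March has 31 days (249 left).
April has 30 days (219 left).
May has 31 days (188 left).
June has 30 days (158 left).
July has 31 days (127 left).
August has 31 days (96 left).
September has 30 days (66 left).
October has 31 days (35 left).
November has 30 days (5 left).
5 days into December → 2019-12-05.

2019-12-05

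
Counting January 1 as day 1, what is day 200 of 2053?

Jan has 31 days (200 − 31 = 169 remain).
Feb has 28 days (169 − 28 = 141 remain).
Mar has 31 days (141 − 31 = 110 remain).
Apr has 30 days (110 − 30 = 80 remain).
May has 31 days (80 − 31 = 49 remain).
Jun has 30 days (49 − 30 = 19 remain).
19 into Jul → Jul 19.

Jul 19, 2053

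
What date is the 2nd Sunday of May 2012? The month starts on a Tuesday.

2012-05-13

May 2012 begins on a Tuesday, so the first Sunday is May 6 (5 days later).
The 2nd Sunday is 1 weeks later: 6 + 7 = 13.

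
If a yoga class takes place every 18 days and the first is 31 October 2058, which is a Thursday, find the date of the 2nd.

The 2nd occurrence is 1 interval after the first: 1 × 18 = 18 days after 31 October 2058.
October has 31 days — 0 days to the end of October leaves 18.
18 days into November → 18 November 2058.

18 November 2058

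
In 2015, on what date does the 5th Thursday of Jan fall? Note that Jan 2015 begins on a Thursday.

Jan 29, 2015

Jan 2015 begins on a Thursday, so the first Thursday is Jan 1.
The 5th Thursday is 4 weeks later: 1 + 28 = 29.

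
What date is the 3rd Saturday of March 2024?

March 2024 begins on a Friday, so the first Saturday is March 2 (1 day later).
The 3rd Saturday is 2 weeks later: 2 + 14 = 16.

March 16, 2024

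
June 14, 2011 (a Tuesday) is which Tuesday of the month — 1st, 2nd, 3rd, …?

Day 14 falls in week ⌈14/7⌉ of the month.
Days 1–7 hold the 1st Tuesday, 8–14 the 2nd, 15–21 the 3rd, 22–28 the 4th, 29–31 the 5th.
14 is in the range for the 2nd.

2nd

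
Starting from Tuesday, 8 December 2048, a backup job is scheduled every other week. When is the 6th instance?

16 February 2049

The 6th occurrence is 5 intervals after the first: 5 × 14 = 70 days after 8 December 2048.
December has 31 days — 23 days to the end of December leaves 47.
January has 31 days (16 left).
16 days into February → 16 February 2049.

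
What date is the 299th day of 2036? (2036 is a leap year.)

January has 31 days (299 − 31 = 268 remain).
February has 29 days (268 − 29 = 239 remain).
March has 31 days (239 − 31 = 208 remain).
April has 30 days (208 − 30 = 178 remain).
May has 31 days (178 − 31 = 147 remain).
June has 30 days (147 − 30 = 117 remain).
July has 31 days (117 − 31 = 86 remain).
August has 31 days (86 − 31 = 55 remain).
September has 30 days (55 − 30 = 25 remain).
25 into October → October 25.

October 25, 2036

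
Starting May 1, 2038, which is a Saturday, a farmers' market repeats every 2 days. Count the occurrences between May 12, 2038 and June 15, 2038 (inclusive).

17

Occurrences land 2·i days after May 1, 2038 for i = 0, 1, 2, …
May 12, 2038 is 11 days after the start; 11 ÷ 2 = 5 remainder 1; since the remainder is 1, round up to i = 6. First occurrence in the window: #7 on May 13, 2038 (6×2 = 12 days in).
June 15, 2038 is 45 days after the start; 45 ÷ 2 = 22 remainder 1. Last occurrence in the window: #23 on June 14, 2038.
Occurrences #7 through #23: 17 in total.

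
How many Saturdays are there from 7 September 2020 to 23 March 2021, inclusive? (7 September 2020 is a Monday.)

28

7 September 2020 is a Monday; the first Saturday on or after it is 12 September 2020 (5 days later).
From 12 September 2020 to 23 March 2021: 18 + 31 + 30 + 31 + 31 + 28 + 23 = 192 days (rest of September, October, November, December, January, February, March).
192 ÷ 7 = 27 full weeks with remainder 3, so 27 more Saturdays after the first → 28.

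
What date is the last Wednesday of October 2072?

October 2072 begins on a Saturday, so the first Wednesday is October 5 (4 days later).
October 2072 has 31 days. Adding weeks: 5, 12, 19, 26 — the last one ≤ 31 is the 26th.

2072-10-26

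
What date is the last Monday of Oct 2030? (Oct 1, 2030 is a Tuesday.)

Oct 28, 2030

Oct 2030 begins on a Tuesday, so the first Monday is Oct 7 (6 days later).
Oct 2030 has 31 days. Adding weeks: 7, 14, 21, 28 — the last one ≤ 31 is the 28th.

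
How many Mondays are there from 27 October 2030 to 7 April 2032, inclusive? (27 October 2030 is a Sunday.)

27 October 2030 is a Sunday; the first Monday on or after it is 28 October 2030 (1 day later).
From 28 October 2030 to 7 April 2032: 64 + 365 + 98 = 527 days (rest of 2030, 2031, to 7 April 2032 in 2032).
527 ÷ 7 = 75 full weeks with remainder 2, so 75 more Mondays after the first → 76.

76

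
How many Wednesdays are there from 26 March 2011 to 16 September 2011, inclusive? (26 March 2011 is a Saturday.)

25

26 March 2011 is a Saturday; the first Wednesday on or after it is 30 March 2011 (4 days later).
From 30 March 2011 to 16 September 2011: 1 + 30 + 31 + 30 + 31 + 31 + 16 = 170 days (rest of March, April, May, June, July, August, September).
170 ÷ 7 = 24 full weeks with remainder 2, so 24 more Wednesdays after the first → 25.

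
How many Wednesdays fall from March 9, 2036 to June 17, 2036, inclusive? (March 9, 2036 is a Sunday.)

14

March 9, 2036 is a Sunday; the first Wednesday on or after it is March 12, 2036 (3 days later).
From March 12, 2036 to June 17, 2036: 19 + 30 + 31 + 17 = 97 days (rest of March, April, May, June).
97 ÷ 7 = 13 full weeks with remainder 6, so 13 more Wednesdays after the first → 14.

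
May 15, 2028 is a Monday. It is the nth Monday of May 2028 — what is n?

Day 15 falls in week ⌈15/7⌉ of the month.
Days 1–7 hold the 1st Monday, 8–14 the 2nd, 15–21 the 3rd, 22–28 the 4th, 29–31 the 5th.
15 is in the range for the 3rd.

3rd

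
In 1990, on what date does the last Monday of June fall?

25 June 1990

The first Monday of June 1990 is June 4.
June 1990 has 30 days. Adding weeks: 4, 11, 18, 25 — the last one ≤ 30 is the 25th.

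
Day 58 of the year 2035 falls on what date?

Feb 27, 2035

Jan has 31 days (58 − 31 = 27 remain).
27 into Feb → Feb 27.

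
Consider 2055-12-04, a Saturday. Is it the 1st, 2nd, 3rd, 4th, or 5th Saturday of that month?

Day 4 falls in week ⌈4/7⌉ of the month.
Days 1–7 hold the 1st Saturday, 8–14 the 2nd, 15–21 the 3rd, 22–28 the 4th, 29–31 the 5th.
4 is in the range for the 1st.

1st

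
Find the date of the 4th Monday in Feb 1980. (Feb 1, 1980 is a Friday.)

Feb 25, 1980

Feb 1980 begins on a Friday, so the first Monday is Feb 4 (3 days later).
The 4th Monday is 3 weeks later: 4 + 21 = 25.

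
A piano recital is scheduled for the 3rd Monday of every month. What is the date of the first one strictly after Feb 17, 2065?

Feb 2065 starts on a Sunday; its first Monday is the 2nd, so the 3rd Monday is the 16th — Feb 16, 2065.
That is not after Feb 17, 2065, so look at Mar 2065.
Mar 2065 starts on a Sunday; its first Monday is the 2nd, so the 3rd Monday is the 16th — Mar 16, 2065.

Mar 16, 2065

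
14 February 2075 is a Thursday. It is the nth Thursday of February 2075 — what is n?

Day 14 falls in week ⌈14/7⌉ of the month.
Days 1–7 hold the 1st Thursday, 8–14 the 2nd, 15–21 the 3rd, 22–28 the 4th, 29–31 the 5th.
14 is in the range for the 2nd.

2nd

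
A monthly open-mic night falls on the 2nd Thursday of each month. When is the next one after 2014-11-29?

2014-12-11

November 2014 starts on a Saturday; its first Thursday is the 6th, so the 2nd Thursday is the 13th — 2014-11-13.
That is not after 2014-11-29, so look at December 2014.
December 2014 starts on a Monday; its first Thursday is the 4th, so the 2nd Thursday is the 11th — 2014-12-11.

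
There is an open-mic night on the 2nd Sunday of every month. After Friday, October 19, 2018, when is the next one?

October 2018 starts on a Monday; its first Sunday is the 7th, so the 2nd Sunday is the 14th — October 14, 2018.
That is not after October 19, 2018, so look at November 2018.
November 2018 starts on a Thursday; its first Sunday is the 4th, so the 2nd Sunday is the 11th — November 11, 2018.

November 11, 2018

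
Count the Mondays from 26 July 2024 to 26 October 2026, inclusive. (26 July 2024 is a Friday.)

26 July 2024 is a Friday; the first Monday on or after it is 29 July 2024 (3 days later).
From 29 July 2024 to 26 October 2026: 155 + 365 + 299 = 819 days (rest of 2024, 2025, to 26 October 2026 in 2026).
819 ÷ 7 = 117 full weeks with remainder 0, so 117 more Mondays after the first → 118.

118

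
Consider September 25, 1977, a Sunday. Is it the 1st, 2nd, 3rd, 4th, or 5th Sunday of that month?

4th

Day 25 falls in week ⌈25/7⌉ of the month.
Days 1–7 hold the 1st Sunday, 8–14 the 2nd, 15–21 the 3rd, 22–28 the 4th, 29–31 the 5th.
25 is in the range for the 4th.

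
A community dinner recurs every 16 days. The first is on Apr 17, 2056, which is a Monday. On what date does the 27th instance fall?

The 27th occurrence is 26 intervals after the first: 26 × 16 = 416 days after Apr 17, 2056.
Apr has 30 days — 13 days to the end of Apr leaves 403.
From end of Apr to end of 2056 is 245 days (158 left).
Jan has 31 days (127 left).
Feb has 28 days (99 left).
Mar has 31 days (68 left).
Apr has 30 days (38 left).
May has 31 days (7 left).
7 days into Jun → Jun 7, 2057.

Jun 7, 2057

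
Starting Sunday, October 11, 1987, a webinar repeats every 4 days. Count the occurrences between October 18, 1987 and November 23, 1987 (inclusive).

Occurrences land 4·i days after October 11, 1987 for i = 0, 1, 2, …
October 18, 1987 is 7 days after the start; 7 ÷ 4 = 1 remainder 3; since the remainder is 3, round up to i = 2. First occurrence in the window: #3 on October 19, 1987 (2×4 = 8 days in).
November 23, 1987 is 43 days after the start; 43 ÷ 4 = 10 remainder 3. Last occurrence in the window: #11 on November 20, 1987.
Occurrences #3 through #11: 9 in total.

9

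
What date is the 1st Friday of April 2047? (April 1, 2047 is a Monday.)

5 April 2047

April 2047 begins on a Monday, so the first Friday is April 5 (4 days later).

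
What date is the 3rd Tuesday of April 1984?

17 April 1984

April 1984 begins on a Sunday, so the first Tuesday is April 3 (2 days later).
The 3rd Tuesday is 2 weeks later: 3 + 14 = 17.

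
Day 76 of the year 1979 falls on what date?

January has 31 days (76 − 31 = 45 remain).
February has 28 days (45 − 28 = 17 remain).
17 into March → March 17.

March 17, 1979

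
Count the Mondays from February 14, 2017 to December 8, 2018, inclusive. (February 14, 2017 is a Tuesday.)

94

February 14, 2017 is a Tuesday; the first Monday on or after it is February 20, 2017 (6 days later).
From February 20, 2017 to December 8, 2018: 314 + 342 = 656 days (rest of 2017, to December 8, 2018 in 2018).
656 ÷ 7 = 93 full weeks with remainder 5, so 93 more Mondays after the first → 94.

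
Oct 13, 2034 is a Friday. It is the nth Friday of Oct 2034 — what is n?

2nd

Day 13 falls in week ⌈13/7⌉ of the month.
Days 1–7 hold the 1st Friday, 8–14 the 2nd, 15–21 the 3rd, 22–28 the 4th, 29–31 the 5th.
13 is in the range for the 2nd.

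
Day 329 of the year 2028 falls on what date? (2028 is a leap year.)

January has 31 days (329 − 31 = 298 remain).
February has 29 days (298 − 29 = 269 remain).
March has 31 days (269 − 31 = 238 remain).
April has 30 days (238 − 30 = 208 remain).
May has 31 days (208 − 31 = 177 remain).
June has 30 days (177 − 30 = 147 remain).
July has 31 days (147 − 31 = 116 remain).
August has 31 days (116 − 31 = 85 remain).
September has 30 days (85 − 30 = 55 remain).
October has 31 days (55 − 31 = 24 remain).
24 into November → November 24.

2028-11-24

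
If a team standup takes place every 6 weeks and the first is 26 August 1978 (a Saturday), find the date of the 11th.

The 11th occurrence is 10 intervals after the first: 10 × 42 = 420 days after 26 August 1978.
August has 31 days — 5 days to the end of August leaves 415.
From end of August to end of 1978 is 122 days (293 left).
January has 31 days (262 left).
February has 28 days (234 left).
March has 31 days (203 left).
April has 30 days (173 left).
May has 31 days (142 left).
June has 30 days (112 left).
July has 31 days (81 left).
August has 31 days (50 left).
September has 30 days (20 left).
20 days into October → 20 October 1979.

20 October 1979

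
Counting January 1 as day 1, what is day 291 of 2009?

Jan has 31 days (291 − 31 = 260 remain).
Feb has 28 days (260 − 28 = 232 remain).
Mar has 31 days (232 − 31 = 201 remain).
Apr has 30 days (201 − 30 = 171 remain).
May has 31 days (171 − 31 = 140 remain).
Jun has 30 days (140 − 30 = 110 remain).
Jul has 31 days (110 − 31 = 79 remain).
Aug has 31 days (79 − 31 = 48 remain).
Sep has 30 days (48 − 30 = 18 remain).
18 into Oct → Oct 18.

Oct 18, 2009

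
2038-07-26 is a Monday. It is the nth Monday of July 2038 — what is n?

4th

Day 26 falls in week ⌈26/7⌉ of the month.
Days 1–7 hold the 1st Monday, 8–14 the 2nd, 15–21 the 3rd, 22–28 the 4th, 29–31 the 5th.
26 is in the range for the 4th.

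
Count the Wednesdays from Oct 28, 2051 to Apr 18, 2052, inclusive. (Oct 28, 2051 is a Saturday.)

Oct 28, 2051 is a Saturday; the first Wednesday on or after it is Nov 1, 2051 (4 days later).
From Nov 1, 2051 to Apr 18, 2052: 29 + 31 + 31 + 29 + 31 + 18 = 169 days (rest of Nov, Dec, Jan, Feb, Mar, Apr).
169 ÷ 7 = 24 full weeks with remainder 1, so 24 more Wednesdays after the first → 25.

25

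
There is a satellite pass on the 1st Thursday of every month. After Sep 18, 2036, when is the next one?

Sep 2036 starts on a Monday, so its 1st Thursday is Sep 4, 2036 (3 days in).
That is not after Sep 18, 2036, so look at Oct 2036.
Oct 2036 starts on a Wednesday, so its 1st Thursday is Oct 2, 2036 (1 day in).

Oct 2, 2036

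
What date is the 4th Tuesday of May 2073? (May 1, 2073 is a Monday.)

May 2073 begins on a Monday, so the first Tuesday is May 2 (1 day later).
The 4th Tuesday is 3 weeks later: 2 + 21 = 23.

May 23, 2073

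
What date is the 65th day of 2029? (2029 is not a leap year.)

March 6, 2029

January has 31 days (65 − 31 = 34 remain).
February has 28 days (34 − 28 = 6 remain).
6 into March → March 6.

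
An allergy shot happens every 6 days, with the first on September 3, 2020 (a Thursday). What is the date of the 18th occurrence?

The 18th occurrence is 17 intervals after the first: 17 × 6 = 102 days after September 3, 2020.
September has 30 days — 27 days to the end of September leaves 75.
October has 31 days (44 left).
November has 30 days (14 left).
14 days into December → December 14, 2020.

December 14, 2020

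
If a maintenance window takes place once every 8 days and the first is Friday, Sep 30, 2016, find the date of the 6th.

Nov 9, 2016

The 6th occurrence is 5 intervals after the first: 5 × 8 = 40 days after Sep 30, 2016.
Sep has 30 days — 0 days to the end of Sep leaves 40.
Oct has 31 days (9 left).
9 days into Nov → Nov 9, 2016.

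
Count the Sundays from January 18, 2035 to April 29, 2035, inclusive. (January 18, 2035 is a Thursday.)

January 18, 2035 is a Thursday; the first Sunday on or after it is January 21, 2035 (3 days later).
From January 21, 2035 to April 29, 2035: 10 + 28 + 31 + 29 = 98 days (rest of January, February, March, April).
98 ÷ 7 = 14 full weeks with remainder 0, so 14 more Sundays after the first → 15.

15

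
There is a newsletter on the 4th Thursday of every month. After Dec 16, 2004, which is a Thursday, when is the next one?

Dec 23, 2004

Dec 2004 starts on a Wednesday; its first Thursday is the 2nd, so the 4th Thursday is the 23rd — Dec 23, 2004.
Dec 23, 2004 is after Dec 16, 2004, so that is the next one.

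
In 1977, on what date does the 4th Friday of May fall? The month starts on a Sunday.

27 May 1977

May 1977 begins on a Sunday, so the first Friday is May 6 (5 days later).
The 4th Friday is 3 weeks later: 6 + 21 = 27.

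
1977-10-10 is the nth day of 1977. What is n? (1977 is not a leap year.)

283

Days in months before October: 31 + 28 + 31 + 30 + 31 + 30 + 31 + 31 + 30 = 273.
Plus 10 days into October → day 283.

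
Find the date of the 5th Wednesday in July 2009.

July 29, 2009

July 2009 begins on a Wednesday, so the first Wednesday is July 1.
The 5th Wednesday is 4 weeks later: 1 + 28 = 29.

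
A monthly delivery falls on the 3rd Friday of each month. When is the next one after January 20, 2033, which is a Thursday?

January 21, 2033

January 2033 starts on a Saturday; its first Friday is the 7th, so the 3rd Friday is the 21st — January 21, 2033.
January 21, 2033 is after January 20, 2033, so that is the next one.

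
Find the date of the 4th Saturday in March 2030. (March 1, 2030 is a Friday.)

March 23, 2030

March 2030 begins on a Friday, so the first Saturday is March 2 (1 day later).
The 4th Saturday is 3 weeks later: 2 + 21 = 23.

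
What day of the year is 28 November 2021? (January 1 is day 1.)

332

Days in months before November: 31 + 28 + 31 + 30 + 31 + 30 + 31 + 31 + 30 + 31 = 304.
Plus 28 days into November → day 332.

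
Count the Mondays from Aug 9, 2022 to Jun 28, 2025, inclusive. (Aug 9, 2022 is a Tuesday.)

Aug 9, 2022 is a Tuesday; the first Monday on or after it is Aug 15, 2022 (6 days later).
From Aug 15, 2022 to Jun 28, 2025: 138 + 365 + 366 + 179 = 1048 days (rest of 2022, 2023, 2024, to Jun 28, 2025 in 2025).
1048 ÷ 7 = 149 full weeks with remainder 5, so 149 more Mondays after the first → 150.

150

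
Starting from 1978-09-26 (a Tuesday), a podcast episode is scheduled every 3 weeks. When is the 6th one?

The 6th occurrence is 5 intervals after the first: 5 × 21 = 105 days after 1978-09-26.
September has 30 days — 4 days to the end of September leaves 101.
October has 31 days (70 left).
November has 30 days (40 left).
December has 31 days (9 left).
9 days into January → 1979-01-09.

1979-01-09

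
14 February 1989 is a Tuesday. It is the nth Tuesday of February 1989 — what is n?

Day 14 falls in week ⌈14/7⌉ of the month.
Days 1–7 hold the 1st Tuesday, 8–14 the 2nd, 15–21 the 3rd, 22–28 the 4th, 29–31 the 5th.
14 is in the range for the 2nd.

2nd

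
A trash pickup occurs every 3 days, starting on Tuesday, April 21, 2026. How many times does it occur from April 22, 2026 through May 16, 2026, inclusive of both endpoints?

8

Occurrences land 3·i days after April 21, 2026 for i = 0, 1, 2, …
April 22, 2026 is 1 day after the start; 1 ÷ 3 = 0 remainder 1; since the remainder is 1, round up to i = 1. First occurrence in the window: #2 on April 24, 2026 (1×3 = 3 days in).
May 16, 2026 is 25 days after the start; 25 ÷ 3 = 8 remainder 1. Last occurrence in the window: #9 on May 15, 2026.
Occurrences #2 through #9: 8 in total.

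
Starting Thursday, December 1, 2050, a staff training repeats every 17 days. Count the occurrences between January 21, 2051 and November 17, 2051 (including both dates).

18

Occurrences land 17·i days after December 1, 2050 for i = 0, 1, 2, …
January 21, 2051 is 51 days after the start; 51 ÷ 17 = 3 remainder 0. First occurrence in the window: #4 on January 21, 2051 (3×17 = 51 days in).
November 17, 2051 is 351 days after the start; 351 ÷ 17 = 20 remainder 11. Last occurrence in the window: #21 on November 6, 2051.
Occurrences #4 through #21: 18 in total.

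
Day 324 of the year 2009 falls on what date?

November 20, 2009

January has 31 days (324 − 31 = 293 remain).
February has 28 days (293 − 28 = 265 remain).
March has 31 days (265 − 31 = 234 remain).
April has 30 days (234 − 30 = 204 remain).
May has 31 days (204 − 31 = 173 remain).
June has 30 days (173 − 30 = 143 remain).
July has 31 days (143 − 31 = 112 remain).
August has 31 days (112 − 31 = 81 remain).
September has 30 days (81 − 30 = 51 remain).
October has 31 days (51 − 31 = 20 remain).
20 into November → November 20.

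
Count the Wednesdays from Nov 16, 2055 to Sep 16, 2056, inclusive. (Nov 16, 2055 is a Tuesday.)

44

Nov 16, 2055 is a Tuesday; the first Wednesday on or after it is Nov 17, 2055 (1 day later).
From Nov 17, 2055 to Sep 16, 2056: 13 + 31 + 31 + 29 + 31 + 30 + 31 + 30 + 31 + 31 + 16 = 304 days (rest of Nov, Dec, Jan, Feb, Mar, Apr, May, Jun, Jul, Aug, Sep).
304 ÷ 7 = 43 full weeks with remainder 3, so 43 more Wednesdays after the first → 44.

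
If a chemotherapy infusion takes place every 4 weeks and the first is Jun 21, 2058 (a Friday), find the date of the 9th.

The 9th occurrence is 8 intervals after the first: 8 × 28 = 224 days after Jun 21, 2058.
Jun has 30 days — 9 days to the end of Jun leaves 215.
Jul has 31 days (184 left).
Aug has 31 days (153 left).
Sep has 30 days (123 left).
Oct has 31 days (92 left).
Nov has 30 days (62 left).
Dec has 31 days (31 left).
31 days into Jan → Jan 31, 2059.

Jan 31, 2059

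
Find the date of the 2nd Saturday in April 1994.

April 1994 begins on a Friday, so the first Saturday is April 2 (1 day later).
The 2nd Saturday is 1 weeks later: 2 + 7 = 9.

April 9, 1994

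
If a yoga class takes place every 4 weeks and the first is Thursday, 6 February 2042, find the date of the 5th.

29 May 2042

The 5th occurrence is 4 intervals after the first: 4 × 28 = 112 days after 6 February 2042.
February has 28 days — 22 days to the end of February leaves 90.
March has 31 days (59 left).
April has 30 days (29 left).
29 days into May → 29 May 2042.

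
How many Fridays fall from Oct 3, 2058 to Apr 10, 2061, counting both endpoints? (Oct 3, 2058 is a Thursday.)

132

Oct 3, 2058 is a Thursday; the first Friday on or after it is Oct 4, 2058 (1 day later).
From Oct 4, 2058 to Apr 10, 2061: 88 + 365 + 366 + 100 = 919 days (rest of 2058, 2059, 2060, to Apr 10, 2061 in 2061).
919 ÷ 7 = 131 full weeks with remainder 2, so 131 more Fridays after the first → 132.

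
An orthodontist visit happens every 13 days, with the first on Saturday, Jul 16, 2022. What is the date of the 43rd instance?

The 43rd occurrence is 42 intervals after the first: 42 × 13 = 546 days after Jul 16, 2022.
Jul has 31 days — 15 days to the end of Jul leaves 531.
From end of Jul to end of 2022 is 153 days (378 left).
2023 has 365 days (13 left).
13 days into Jan → Jan 13, 2024.

Jan 13, 2024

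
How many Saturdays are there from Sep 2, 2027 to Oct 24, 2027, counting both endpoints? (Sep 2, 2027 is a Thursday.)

8

Sep 2, 2027 is a Thursday; the first Saturday on or after it is Sep 4, 2027 (2 days later).
From Sep 4, 2027 to Oct 24, 2027: 26 + 24 = 50 days (rest of Sep, Oct).
50 ÷ 7 = 7 full weeks with remainder 1, so 7 more Saturdays after the first → 8.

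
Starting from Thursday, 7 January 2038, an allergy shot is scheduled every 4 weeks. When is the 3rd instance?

4 March 2038

The 3rd occurrence is 2 intervals after the first: 2 × 28 = 56 days after 7 January 2038.
January has 31 days — 24 days to the end of January leaves 32.
February has 28 days (4 left).
4 days into March → 4 March 2038.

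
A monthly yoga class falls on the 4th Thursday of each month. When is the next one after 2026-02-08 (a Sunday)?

February 2026 starts on a Sunday; its first Thursday is the 5th, so the 4th Thursday is the 26th — 2026-02-26.
2026-02-26 is after 2026-02-08, so that is the next one.

2026-02-26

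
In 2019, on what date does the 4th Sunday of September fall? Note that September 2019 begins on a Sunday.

2019-09-22

September 2019 begins on a Sunday, so the first Sunday is September 1.
The 4th Sunday is 3 weeks later: 1 + 21 = 22.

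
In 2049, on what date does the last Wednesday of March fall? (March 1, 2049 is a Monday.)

March 2049 begins on a Monday, so the first Wednesday is March 3 (2 days later).
March 2049 has 31 days. Adding weeks: 3, 10, 17, 24, 31 — the last one ≤ 31 is the 31st.

31 March 2049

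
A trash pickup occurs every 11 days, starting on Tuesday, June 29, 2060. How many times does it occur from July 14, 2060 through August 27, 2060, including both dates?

4

Occurrences land 11·i days after June 29, 2060 for i = 0, 1, 2, …
July 14, 2060 is 15 days after the start; 15 ÷ 11 = 1 remainder 4; since the remainder is 4, round up to i = 2. First occurrence in the window: #3 on July 21, 2060 (2×11 = 22 days in).
August 27, 2060 is 59 days after the start; 59 ÷ 11 = 5 remainder 4. Last occurrence in the window: #6 on August 23, 2060.
Occurrences #3 through #6: 4 in total.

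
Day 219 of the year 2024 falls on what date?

January has 31 days (219 − 31 = 188 remain).
February has 29 days (188 − 29 = 159 remain).
March has 31 days (159 − 31 = 128 remain).
April has 30 days (128 − 30 = 98 remain).
May has 31 days (98 − 31 = 67 remain).
June has 30 days (67 − 30 = 37 remain).
July has 31 days (37 − 31 = 6 remain).
6 into August → August 6.

August 6, 2024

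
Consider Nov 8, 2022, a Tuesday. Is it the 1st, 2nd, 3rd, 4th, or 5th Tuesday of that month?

2nd

Day 8 falls in week ⌈8/7⌉ of the month.
Days 1–7 hold the 1st Tuesday, 8–14 the 2nd, 15–21 the 3rd, 22–28 the 4th, 29–31 the 5th.
8 is in the range for the 2nd.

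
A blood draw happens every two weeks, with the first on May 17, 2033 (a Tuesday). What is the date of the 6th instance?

July 26, 2033

The 6th occurrence is 5 intervals after the first: 5 × 14 = 70 days after May 17, 2033.
May has 31 days — 14 days to the end of May leaves 56.
June has 30 days (26 left).
26 days into July → July 26, 2033.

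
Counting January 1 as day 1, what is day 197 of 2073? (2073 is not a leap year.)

Jul 16, 2073

Jan has 31 days (197 − 31 = 166 remain).
Feb has 28 days (166 − 28 = 138 remain).
Mar has 31 days (138 − 31 = 107 remain).
Apr has 30 days (107 − 30 = 77 remain).
May has 31 days (77 − 31 = 46 remain).
Jun has 30 days (46 − 30 = 16 remain).
16 into Jul → Jul 16.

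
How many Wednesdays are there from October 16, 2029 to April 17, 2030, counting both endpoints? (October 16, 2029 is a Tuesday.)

27

October 16, 2029 is a Tuesday; the first Wednesday on or after it is October 17, 2029 (1 day later).
From October 17, 2029 to April 17, 2030: 14 + 30 + 31 + 31 + 28 + 31 + 17 = 182 days (rest of October, November, December, January, February, March, April).
182 ÷ 7 = 26 full weeks with remainder 0, so 26 more Wednesdays after the first → 27.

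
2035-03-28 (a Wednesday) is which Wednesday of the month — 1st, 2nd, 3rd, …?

Day 28 falls in week ⌈28/7⌉ of the month.
Days 1–7 hold the 1st Wednesday, 8–14 the 2nd, 15–21 the 3rd, 22–28 the 4th, 29–31 the 5th.
28 is in the range for the 4th.

4th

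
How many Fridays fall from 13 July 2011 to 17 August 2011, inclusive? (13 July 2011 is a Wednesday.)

13 July 2011 is a Wednesday; the first Friday on or after it is 15 July 2011 (2 days later).
From 15 July 2011 to 17 August 2011: 16 + 17 = 33 days (rest of July, August).
33 ÷ 7 = 4 full weeks with remainder 5, so 4 more Fridays after the first → 5.

5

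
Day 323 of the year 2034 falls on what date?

January has 31 days (323 − 31 = 292 remain).
February has 28 days (292 − 28 = 264 remain).
March has 31 days (264 − 31 = 233 remain).
April has 30 days (233 − 30 = 203 remain).
May has 31 days (203 − 31 = 172 remain).
June has 30 days (172 − 30 = 142 remain).
July has 31 days (142 − 31 = 111 remain).
August has 31 days (111 − 31 = 80 remain).
September has 30 days (80 − 30 = 50 remain).
October has 31 days (50 − 31 = 19 remain).
19 into November → November 19.

19 November 2034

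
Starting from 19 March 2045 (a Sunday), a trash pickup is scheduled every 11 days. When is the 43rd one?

The 43rd occurrence is 42 intervals after the first: 42 × 11 = 462 days after 19 March 2045.
March has 31 days — 12 days to the end of March leaves 450.
From end of March to end of 2045 is 275 days (175 left).
January has 31 days (144 left).
February has 28 days (116 left).
March has 31 days (85 left).
April has 30 days (55 left).
May has 31 days (24 left).
24 days into June → 24 June 2046.

24 June 2046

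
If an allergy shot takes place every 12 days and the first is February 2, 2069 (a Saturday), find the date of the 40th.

The 40th occurrence is 39 intervals after the first: 39 × 12 = 468 days after February 2, 2069.
February has 28 days — 26 days to the end of February leaves 442.
From end of February to end of 2069 is 306 days (136 left).
January has 31 days (105 left).
February has 28 days (77 left).
March has 31 days (46 left).
April has 30 days (16 left).
16 days into May → May 16, 2070.

May 16, 2070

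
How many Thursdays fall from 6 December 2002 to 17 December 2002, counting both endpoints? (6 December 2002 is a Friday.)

1

6 December 2002 is a Friday; the first Thursday on or after it is 12 December 2002 (6 days later).
From 12 December 2002 to 17 December 2002 is 17 − 12 = 5 days.
5 ÷ 7 = 0 full weeks with remainder 5, so 0 more Thursdays after the first → 1.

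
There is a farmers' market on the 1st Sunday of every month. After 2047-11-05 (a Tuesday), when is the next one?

2047-12-01

November 2047 starts on a Friday, so its 1st Sunday is 2047-11-03 (2 days in).
That is not after 2047-11-05, so look at December 2047.
December 2047 starts on a Sunday, so its 1st Sunday is 2047-12-01.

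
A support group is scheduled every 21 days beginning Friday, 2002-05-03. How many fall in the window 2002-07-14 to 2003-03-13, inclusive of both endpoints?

11

Occurrences land 21·i days after 2002-05-03 for i = 0, 1, 2, …
2002-07-14 is 72 days after the start; 72 ÷ 21 = 3 remainder 9; since the remainder is 9, round up to i = 4. First occurrence in the window: #5 on 2002-07-26 (4×21 = 84 days in).
2003-03-13 is 314 days after the start; 314 ÷ 21 = 14 remainder 20. Last occurrence in the window: #15 on 2003-02-21.
Occurrences #5 through #15: 11 in total.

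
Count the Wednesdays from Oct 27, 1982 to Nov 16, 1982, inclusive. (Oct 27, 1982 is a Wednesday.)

3

Oct 27, 1982 is a Wednesday; the first Wednesday on or after it is Oct 27, 1982.
From Oct 27, 1982 to Nov 16, 1982: 4 + 16 = 20 days (rest of Oct, Nov).
20 ÷ 7 = 2 full weeks with remainder 6, so 2 more Wednesdays after the first → 3.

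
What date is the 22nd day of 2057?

22 into January → January 22.

22 January 2057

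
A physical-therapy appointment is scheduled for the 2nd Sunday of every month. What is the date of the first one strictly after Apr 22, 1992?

May 10, 1992

Apr 1992 starts on a Wednesday; its first Sunday is the 5th, so the 2nd Sunday is the 12th — Apr 12, 1992.
That is not after Apr 22, 1992, so look at May 1992.
May 1992 starts on a Friday; its first Sunday is the 3rd, so the 2nd Sunday is the 10th — May 10, 1992.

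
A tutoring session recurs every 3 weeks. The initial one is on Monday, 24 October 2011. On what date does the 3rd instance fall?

5 December 2011

The 3rd occurrence is 2 intervals after the first: 2 × 21 = 42 days after 24 October 2011.
October has 31 days — 7 days to the end of October leaves 35.
November has 30 days (5 left).
5 days into December → 5 December 2011.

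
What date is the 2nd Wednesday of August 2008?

August 2008 begins on a Friday, so the first Wednesday is August 6 (5 days later).
The 2nd Wednesday is 1 weeks later: 6 + 7 = 13.

August 13, 2008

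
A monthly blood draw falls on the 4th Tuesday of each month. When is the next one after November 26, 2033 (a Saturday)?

November 2033 starts on a Tuesday; its first Tuesday is the 1st, so the 4th Tuesday is the 22nd — November 22, 2033.
That is not after November 26, 2033, so look at December 2033.
December 2033 starts on a Thursday; its first Tuesday is the 6th, so the 4th Tuesday is the 27th — December 27, 2033.

December 27, 2033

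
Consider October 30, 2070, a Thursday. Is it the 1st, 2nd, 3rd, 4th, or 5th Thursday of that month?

5th

Day 30 falls in week ⌈30/7⌉ of the month.
Days 1–7 hold the 1st Thursday, 8–14 the 2nd, 15–21 the 3rd, 22–28 the 4th, 29–31 the 5th.
30 is in the range for the 5th.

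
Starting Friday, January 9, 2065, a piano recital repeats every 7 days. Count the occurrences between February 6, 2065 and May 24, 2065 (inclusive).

16

Occurrences land 7·i days after January 9, 2065 for i = 0, 1, 2, …
February 6, 2065 is 28 days after the start; 28 ÷ 7 = 4 remainder 0. First occurrence in the window: #5 on February 6, 2065 (4×7 = 28 days in).
May 24, 2065 is 135 days after the start; 135 ÷ 7 = 19 remainder 2. Last occurrence in the window: #20 on May 22, 2065.
Occurrences #5 through #20: 16 in total.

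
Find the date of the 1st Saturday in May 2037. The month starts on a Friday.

2 May 2037

May 2037 begins on a Friday, so the first Saturday is May 2 (1 day later).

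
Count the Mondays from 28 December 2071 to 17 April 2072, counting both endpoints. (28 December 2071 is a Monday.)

16

28 December 2071 is a Monday; the first Monday on or after it is 28 December 2071.
From 28 December 2071 to 17 April 2072: 3 + 31 + 29 + 31 + 17 = 111 days (rest of December, January, February, March, April).
111 ÷ 7 = 15 full weeks with remainder 6, so 15 more Mondays after the first → 16.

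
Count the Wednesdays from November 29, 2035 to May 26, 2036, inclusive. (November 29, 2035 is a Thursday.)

November 29, 2035 is a Thursday; the first Wednesday on or after it is December 5, 2035 (6 days later).
From December 5, 2035 to May 26, 2036: 26 + 31 + 29 + 31 + 30 + 26 = 173 days (rest of December, January, February, March, April, May).
173 ÷ 7 = 24 full weeks with remainder 5, so 24 more Wednesdays after the first → 25.

25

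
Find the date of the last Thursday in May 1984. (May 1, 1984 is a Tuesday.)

May 1984 begins on a Tuesday, so the first Thursday is May 3 (2 days later).
May 1984 has 31 days. Adding weeks: 3, 10, 17, 24, 31 — the last one ≤ 31 is the 31st.

May 31, 1984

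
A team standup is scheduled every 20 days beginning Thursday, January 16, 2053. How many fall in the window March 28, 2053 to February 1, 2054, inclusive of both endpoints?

16

Occurrences land 20·i days after January 16, 2053 for i = 0, 1, 2, …
March 28, 2053 is 71 days after the start; 71 ÷ 20 = 3 remainder 11; since the remainder is 11, round up to i = 4. First occurrence in the window: #5 on April 6, 2053 (4×20 = 80 days in).
February 1, 2054 is 381 days after the start; 381 ÷ 20 = 19 remainder 1. Last occurrence in the window: #20 on January 31, 2054.
Occurrences #5 through #20: 16 in total.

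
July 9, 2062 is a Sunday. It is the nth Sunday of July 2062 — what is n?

2nd

Day 9 falls in week ⌈9/7⌉ of the month.
Days 1–7 hold the 1st Sunday, 8–14 the 2nd, 15–21 the 3rd, 22–28 the 4th, 29–31 the 5th.
9 is in the range for the 2nd.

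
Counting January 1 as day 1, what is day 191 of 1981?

Jul 10, 1981

Jan has 31 days (191 − 31 = 160 remain).
Feb has 28 days (160 − 28 = 132 remain).
Mar has 31 days (132 − 31 = 101 remain).
Apr has 30 days (101 − 30 = 71 remain).
May has 31 days (71 − 31 = 40 remain).
Jun has 30 days (40 − 30 = 10 remain).
10 into Jul → Jul 10.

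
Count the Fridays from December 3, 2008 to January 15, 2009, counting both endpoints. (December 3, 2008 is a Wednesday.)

December 3, 2008 is a Wednesday; the first Friday on or after it is December 5, 2008 (2 days later).
From December 5, 2008 to January 15, 2009: 26 + 15 = 41 days (rest of December, January).
41 ÷ 7 = 5 full weeks with remainder 6, so 5 more Fridays after the first → 6.

6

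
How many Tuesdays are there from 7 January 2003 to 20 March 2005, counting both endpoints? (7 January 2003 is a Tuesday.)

115

7 January 2003 is a Tuesday; the first Tuesday on or after it is 7 January 2003.
From 7 January 2003 to 20 March 2005: 358 + 366 + 79 = 803 days (rest of 2003, 2004, to 20 March 2005 in 2005).
803 ÷ 7 = 114 full weeks with remainder 5, so 114 more Tuesdays after the first → 115.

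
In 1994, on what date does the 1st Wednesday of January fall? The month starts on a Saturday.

1994-01-05

January 1994 begins on a Saturday, so the first Wednesday is January 5 (4 days later).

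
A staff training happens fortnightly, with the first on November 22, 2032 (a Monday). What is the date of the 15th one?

The 15th occurrence is 14 intervals after the first: 14 × 14 = 196 days after November 22, 2032.
November has 30 days — 8 days to the end of November leaves 188.
December has 31 days (157 left).
January has 31 days (126 left).
February has 28 days (98 left).
March has 31 days (67 left).
April has 30 days (37 left).
May has 31 days (6 left).
6 days into June → June 6, 2033.

June 6, 2033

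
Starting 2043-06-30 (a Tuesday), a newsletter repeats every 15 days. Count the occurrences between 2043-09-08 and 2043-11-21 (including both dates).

Occurrences land 15·i days after 2043-06-30 for i = 0, 1, 2, …
2043-09-08 is 70 days after the start; 70 ÷ 15 = 4 remainder 10; since the remainder is 10, round up to i = 5. First occurrence in the window: #6 on 2043-09-13 (5×15 = 75 days in).
2043-11-21 is 144 days after the start; 144 ÷ 15 = 9 remainder 9. Last occurrence in the window: #10 on 2043-11-12.
Occurrences #6 through #10: 5 in total.

5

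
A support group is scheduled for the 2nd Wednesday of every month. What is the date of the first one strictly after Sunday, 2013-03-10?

March 2013 starts on a Friday; its first Wednesday is the 6th, so the 2nd Wednesday is the 13th — 2013-03-13.
2013-03-13 is after 2013-03-10, so that is the next one.

2013-03-13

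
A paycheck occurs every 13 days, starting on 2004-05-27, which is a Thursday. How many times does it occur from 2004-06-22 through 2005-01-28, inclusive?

Occurrences land 13·i days after 2004-05-27 for i = 0, 1, 2, …
2004-06-22 is 26 days after the start; 26 ÷ 13 = 2 remainder 0. First occurrence in the window: #3 on 2004-06-22 (2×13 = 26 days in).
2005-01-28 is 246 days after the start; 246 ÷ 13 = 18 remainder 12. Last occurrence in the window: #19 on 2005-01-16.
Occurrences #3 through #19: 17 in total.

17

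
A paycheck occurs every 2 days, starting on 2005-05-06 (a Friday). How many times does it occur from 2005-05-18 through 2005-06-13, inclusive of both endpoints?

14

Occurrences land 2·i days after 2005-05-06 for i = 0, 1, 2, …
2005-05-18 is 12 days after the start; 12 ÷ 2 = 6 remainder 0. First occurrence in the window: #7 on 2005-05-18 (6×2 = 12 days in).
2005-06-13 is 38 days after the start; 38 ÷ 2 = 19 remainder 0. Last occurrence in the window: #20 on 2005-06-13.
Occurrences #7 through #20: 14 in total.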